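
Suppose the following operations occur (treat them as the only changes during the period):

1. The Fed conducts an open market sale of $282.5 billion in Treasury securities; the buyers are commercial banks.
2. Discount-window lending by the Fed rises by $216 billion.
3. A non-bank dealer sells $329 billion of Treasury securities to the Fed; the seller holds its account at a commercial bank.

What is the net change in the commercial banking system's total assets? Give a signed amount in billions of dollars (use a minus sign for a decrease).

OMO sale (to banks) $282.5 billion: just an asset swap on bank balance sheets → 0.
Discount-window loan $216 billion: bank balance sheets expand → +$216B.
Asset purchase (from non-banks) $329 billion: bank balance sheets expand → +$329B.
Net: 0 + 216 + 329 = +$545 billion.

+$545 billion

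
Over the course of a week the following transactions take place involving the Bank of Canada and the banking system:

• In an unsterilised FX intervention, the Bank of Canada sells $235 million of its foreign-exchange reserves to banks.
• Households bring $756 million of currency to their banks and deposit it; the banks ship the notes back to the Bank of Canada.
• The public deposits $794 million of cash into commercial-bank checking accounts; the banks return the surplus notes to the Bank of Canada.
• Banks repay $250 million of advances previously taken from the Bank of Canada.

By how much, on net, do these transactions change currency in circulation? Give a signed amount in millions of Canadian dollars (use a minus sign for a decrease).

FX sale $235 million: no currency enters or leaves circulation → 0.
Currency deposit $756 million: notes return to the central bank → −$756M.
Currency deposit $794 million: notes return to the central bank → −$794M.
Discount-window repayment $250 million: no currency enters or leaves circulation → 0.
Net: 0 − 756 − 794 + 0 = -$1550 million.

-$1550 million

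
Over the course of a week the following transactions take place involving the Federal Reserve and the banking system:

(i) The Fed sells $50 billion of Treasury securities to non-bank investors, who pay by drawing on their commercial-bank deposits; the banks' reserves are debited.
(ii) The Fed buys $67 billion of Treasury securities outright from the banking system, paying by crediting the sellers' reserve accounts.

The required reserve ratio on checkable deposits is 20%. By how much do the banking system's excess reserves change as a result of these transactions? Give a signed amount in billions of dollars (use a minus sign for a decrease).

Asset sale (to non-banks) $50 billion: reserves −$50B, deposits −$50B.
OMO purchase (from banks) $67 billion: reserves +$67B, deposits 0.
Totals: Δreserves = +$17B, Δdeposits = −$50B.
Δrequired reserves = 20% × −$50B = −$10B.
Δexcess reserves = Δreserves − Δrequired = +$17B − (−$10B) = +$27 billion.

+$27 billion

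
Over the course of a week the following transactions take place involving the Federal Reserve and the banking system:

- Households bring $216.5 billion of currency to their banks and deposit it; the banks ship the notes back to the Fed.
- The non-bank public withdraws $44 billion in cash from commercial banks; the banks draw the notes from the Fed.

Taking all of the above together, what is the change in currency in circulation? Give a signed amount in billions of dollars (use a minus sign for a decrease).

Fed balance sheet:
  Assets:      no change
  Liabilities: Bank reserves +$172.5B, Currency in circulation −$172.5B
So the change in currency in circulation is -$172.5 billion.

-$172.5 billion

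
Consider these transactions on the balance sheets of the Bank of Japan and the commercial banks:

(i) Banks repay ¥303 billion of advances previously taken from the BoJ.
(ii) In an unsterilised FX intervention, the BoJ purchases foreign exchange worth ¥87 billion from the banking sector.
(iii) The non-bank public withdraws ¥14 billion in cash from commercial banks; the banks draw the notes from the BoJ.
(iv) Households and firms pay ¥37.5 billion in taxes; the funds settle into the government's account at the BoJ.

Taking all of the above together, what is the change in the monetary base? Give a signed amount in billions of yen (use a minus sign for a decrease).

-¥253.5 billion

BoJ balance sheet:
  Assets:      Loans to banks −¥303B, Foreign assets +¥87B
  Liabilities: Bank reserves −¥267.5B, Currency in circulation +¥14B, Government deposits +¥37.5B
Commercial banking system:
  Assets:      Reserves at CB −¥267.5B, Foreign assets −¥87B
  Liabilities: Checkable deposits −¥51.5B, Borrowings from CB −¥303B
Monetary base = currency + reserves: +¥14B + (−¥267.5B) = -¥253.5 billion.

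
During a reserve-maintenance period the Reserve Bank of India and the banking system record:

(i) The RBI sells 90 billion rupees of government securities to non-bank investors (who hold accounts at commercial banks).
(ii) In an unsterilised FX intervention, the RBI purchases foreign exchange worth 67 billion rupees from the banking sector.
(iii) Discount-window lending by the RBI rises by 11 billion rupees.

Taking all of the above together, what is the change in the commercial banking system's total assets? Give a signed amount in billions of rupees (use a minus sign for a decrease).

-79 billion

RBI balance sheet:
  Assets:      Securities −90B, Loans to banks +11B, Foreign assets +67B
  Liabilities: Bank reserves −12B
Commercial banking system:
  Assets:      Reserves at CB −12B, Foreign assets −67B
  Liabilities: Checkable deposits −90B, Borrowings from CB +11B
Change in total bank assets = -79 billion.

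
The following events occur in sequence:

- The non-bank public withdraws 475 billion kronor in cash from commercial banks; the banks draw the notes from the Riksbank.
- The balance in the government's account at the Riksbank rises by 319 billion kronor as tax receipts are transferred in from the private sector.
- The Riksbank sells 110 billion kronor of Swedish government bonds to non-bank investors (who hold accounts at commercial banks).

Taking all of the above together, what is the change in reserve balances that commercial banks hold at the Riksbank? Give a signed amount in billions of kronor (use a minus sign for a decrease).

Riksbank balance sheet:
  Assets:      Securities −110B
  Liabilities: Bank reserves −904B, Currency in circulation +475B, Government deposits +319B
So the change in reserve balances that commercial banks hold at the Riksbank is -904 billion.

-904 billion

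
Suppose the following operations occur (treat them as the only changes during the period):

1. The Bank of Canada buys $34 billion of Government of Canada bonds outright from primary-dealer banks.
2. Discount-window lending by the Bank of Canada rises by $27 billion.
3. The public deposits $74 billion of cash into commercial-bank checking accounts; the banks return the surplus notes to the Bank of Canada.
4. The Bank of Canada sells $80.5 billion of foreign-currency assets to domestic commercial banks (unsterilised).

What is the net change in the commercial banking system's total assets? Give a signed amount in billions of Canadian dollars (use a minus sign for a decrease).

+$101 billion

Bank of Canada balance sheet:
  Assets:      Securities +$34B, Loans to banks +$27B, Foreign assets −$80.5B
  Liabilities: Bank reserves +$54.5B, Currency in circulation −$74B
Commercial banking system:
  Assets:      Reserves at CB +$54.5B, Securities −$34B, Foreign assets +$80.5B
  Liabilities: Checkable deposits +$74B, Borrowings from CB +$27B
Change in total bank assets = +$101 billion.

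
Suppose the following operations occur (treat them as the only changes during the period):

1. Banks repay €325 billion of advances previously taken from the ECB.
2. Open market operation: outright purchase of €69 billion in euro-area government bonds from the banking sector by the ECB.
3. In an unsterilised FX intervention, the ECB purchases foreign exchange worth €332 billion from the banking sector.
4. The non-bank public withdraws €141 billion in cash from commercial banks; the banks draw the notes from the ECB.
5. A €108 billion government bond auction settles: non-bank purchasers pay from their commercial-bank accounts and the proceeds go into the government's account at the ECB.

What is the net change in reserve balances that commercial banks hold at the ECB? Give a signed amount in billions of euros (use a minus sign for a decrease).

-€173 billion

ECB balance sheet:
  Assets:      Securities +€69B, Loans to banks −€325B, Foreign assets +€332B
  Liabilities: Bank reserves −€173B, Currency in circulation +€141B, Government deposits +€108B
So the change in reserve balances that commercial banks hold at the ECB is -€173 billion.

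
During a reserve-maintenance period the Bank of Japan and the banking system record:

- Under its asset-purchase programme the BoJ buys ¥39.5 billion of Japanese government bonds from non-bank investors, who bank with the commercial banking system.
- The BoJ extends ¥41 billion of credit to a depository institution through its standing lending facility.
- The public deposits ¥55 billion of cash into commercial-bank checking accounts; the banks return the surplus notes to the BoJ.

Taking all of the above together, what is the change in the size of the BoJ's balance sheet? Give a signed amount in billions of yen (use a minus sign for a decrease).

+¥80.5 billion

Asset purchase (from non-banks) ¥39.5 billion: a BoJ asset is acquired → +¥39.5B.
Discount-window loan ¥41 billion: a BoJ asset is acquired → +¥41B.
Currency deposit ¥55 billion: only the composition of liabilities changes → 0.
Net: 39.5 + 41 + 0 = +¥80.5 billion.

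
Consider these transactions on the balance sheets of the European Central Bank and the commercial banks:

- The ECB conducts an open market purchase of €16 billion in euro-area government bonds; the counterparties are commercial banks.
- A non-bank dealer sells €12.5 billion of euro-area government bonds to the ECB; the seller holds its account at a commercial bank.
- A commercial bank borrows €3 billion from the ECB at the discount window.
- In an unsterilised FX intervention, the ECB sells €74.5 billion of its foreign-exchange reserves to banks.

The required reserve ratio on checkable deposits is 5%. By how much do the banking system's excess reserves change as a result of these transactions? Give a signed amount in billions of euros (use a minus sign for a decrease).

-€43.625 billion

OMO purchase (from banks) €16 billion: reserves +€16B, deposits 0.
Asset purchase (from non-banks) €12.5 billion: reserves +€12.5B, deposits +€12.5B.
Discount-window loan €3 billion: reserves +€3B, deposits 0.
FX sale €74.5 billion: reserves −€74.5B, deposits 0.
Totals: Δreserves = −€43B, Δdeposits = +€12.5B.
Δrequired reserves = 5% × +€12.5B = +€0.625B.
Δexcess reserves = Δreserves − Δrequired = −€43B − (+€0.625B) = -€43.625 billion.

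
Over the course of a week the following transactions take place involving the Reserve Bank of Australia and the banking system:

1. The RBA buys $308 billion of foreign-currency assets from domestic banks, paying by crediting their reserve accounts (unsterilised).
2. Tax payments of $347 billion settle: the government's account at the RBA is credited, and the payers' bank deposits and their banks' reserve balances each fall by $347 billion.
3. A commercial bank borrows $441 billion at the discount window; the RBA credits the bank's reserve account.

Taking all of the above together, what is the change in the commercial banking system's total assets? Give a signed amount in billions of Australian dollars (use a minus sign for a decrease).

+$94 billion

RBA balance sheet:
  Assets:      Loans to banks +$441B, Foreign assets +$308B
  Liabilities: Bank reserves +$402B, Government deposits +$347B
Commercial banking system:
  Assets:      Reserves at CB +$402B, Foreign assets −$308B
  Liabilities: Checkable deposits −$347B, Borrowings from CB +$441B
Change in total bank assets = +$94 billion.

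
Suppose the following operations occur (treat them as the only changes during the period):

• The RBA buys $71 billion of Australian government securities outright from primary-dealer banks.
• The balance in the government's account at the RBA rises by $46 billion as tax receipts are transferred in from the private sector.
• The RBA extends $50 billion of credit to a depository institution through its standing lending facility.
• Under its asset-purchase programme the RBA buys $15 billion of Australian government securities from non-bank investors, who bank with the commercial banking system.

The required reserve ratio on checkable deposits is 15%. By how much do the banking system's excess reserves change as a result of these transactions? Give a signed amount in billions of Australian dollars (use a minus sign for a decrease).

+$94.65 billion

OMO purchase (from banks) $71 billion: reserves +$71B, deposits 0.
Government account inflow $46 billion: reserves −$46B, deposits −$46B.
Discount-window loan $50 billion: reserves +$50B, deposits 0.
Asset purchase (from non-banks) $15 billion: reserves +$15B, deposits +$15B.
Totals: Δreserves = +$90B, Δdeposits = −$31B.
Δrequired reserves = 15% × −$31B = −$4.65B.
Δexcess reserves = Δreserves − Δrequired = +$90B − (−$4.65B) = +$94.65 billion.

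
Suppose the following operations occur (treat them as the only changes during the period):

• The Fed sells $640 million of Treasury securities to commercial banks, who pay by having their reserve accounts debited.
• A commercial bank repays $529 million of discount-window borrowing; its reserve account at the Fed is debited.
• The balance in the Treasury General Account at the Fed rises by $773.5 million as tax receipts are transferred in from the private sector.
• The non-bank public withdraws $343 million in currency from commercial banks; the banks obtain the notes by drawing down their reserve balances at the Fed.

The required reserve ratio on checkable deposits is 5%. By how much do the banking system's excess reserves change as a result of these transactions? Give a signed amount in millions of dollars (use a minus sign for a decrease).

OMO sale (to banks) $640 million: reserves −$640M, deposits 0.
Discount-window repayment $529 million: reserves −$529M, deposits 0.
Government account inflow $773.5 million: reserves −$773.5M, deposits −$773.5M.
Currency withdrawal $343 million: reserves −$343M, deposits −$343M.
Totals: Δreserves = −$2285.5M, Δdeposits = −$1116.5M.
Δrequired reserves = 5% × −$1116.5M = −$55.825M.
Δexcess reserves = Δreserves − Δrequired = −$2285.5M − (−$55.825M) = -$2229.675 million.

-$2229.675 million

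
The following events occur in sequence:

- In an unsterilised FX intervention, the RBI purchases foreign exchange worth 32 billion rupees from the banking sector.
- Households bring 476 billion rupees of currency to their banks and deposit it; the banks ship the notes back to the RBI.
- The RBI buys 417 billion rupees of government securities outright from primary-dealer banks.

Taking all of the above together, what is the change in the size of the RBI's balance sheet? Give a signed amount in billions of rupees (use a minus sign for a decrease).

FX purchase 32 billion rupees: an RBI asset is acquired → +32B.
Currency deposit 476 billion rupees: only the composition of liabilities changes → 0.
OMO purchase (from banks) 417 billion rupees: an RBI asset is acquired → +417B.
Net: 32 + 0 + 417 = +449 billion.

+449 billion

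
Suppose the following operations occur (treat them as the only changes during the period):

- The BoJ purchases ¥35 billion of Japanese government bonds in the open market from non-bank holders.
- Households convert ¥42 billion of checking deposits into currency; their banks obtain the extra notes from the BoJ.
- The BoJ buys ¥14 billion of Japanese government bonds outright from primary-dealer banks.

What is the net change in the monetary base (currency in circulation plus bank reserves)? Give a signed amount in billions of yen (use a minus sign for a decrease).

+¥49 billion

Asset purchase (from non-banks) ¥35 billion: BoJ balance sheet expands → +¥35B.
Currency withdrawal ¥42 billion: just a shift between currency and reserves — both are base money → 0.
OMO purchase (from banks) ¥14 billion: BoJ balance sheet expands → +¥14B.
Net: 35 + 0 + 14 = +¥49 billion.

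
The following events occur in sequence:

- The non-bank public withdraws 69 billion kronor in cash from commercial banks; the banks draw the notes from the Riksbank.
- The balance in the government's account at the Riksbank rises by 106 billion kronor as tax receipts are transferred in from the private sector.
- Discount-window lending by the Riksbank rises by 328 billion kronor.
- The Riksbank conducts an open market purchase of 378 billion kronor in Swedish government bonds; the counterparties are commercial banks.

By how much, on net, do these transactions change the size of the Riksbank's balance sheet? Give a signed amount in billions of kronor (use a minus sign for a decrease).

Currency withdrawal 69 billion kronor: only the composition of liabilities changes → 0.
Government account inflow 106 billion kronor: only the composition of liabilities changes → 0.
Discount-window loan 328 billion kronor: a Riksbank asset is acquired → +328B.
OMO purchase (from banks) 378 billion kronor: a Riksbank asset is acquired → +378B.
Net: 0 + 0 + 328 + 378 = +706 billion.

+706 billion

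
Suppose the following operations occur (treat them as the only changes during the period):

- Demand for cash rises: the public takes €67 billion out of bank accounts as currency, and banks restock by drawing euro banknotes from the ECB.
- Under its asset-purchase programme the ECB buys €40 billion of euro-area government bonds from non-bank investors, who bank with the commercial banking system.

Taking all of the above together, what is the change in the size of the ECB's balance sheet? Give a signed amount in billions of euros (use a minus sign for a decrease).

+€40 billion

Currency withdrawal €67 billion: only the composition of liabilities changes → 0.
Asset purchase (from non-banks) €40 billion: an ECB asset is acquired → +€40B.
Net: 0 + 40 = +€40 billion.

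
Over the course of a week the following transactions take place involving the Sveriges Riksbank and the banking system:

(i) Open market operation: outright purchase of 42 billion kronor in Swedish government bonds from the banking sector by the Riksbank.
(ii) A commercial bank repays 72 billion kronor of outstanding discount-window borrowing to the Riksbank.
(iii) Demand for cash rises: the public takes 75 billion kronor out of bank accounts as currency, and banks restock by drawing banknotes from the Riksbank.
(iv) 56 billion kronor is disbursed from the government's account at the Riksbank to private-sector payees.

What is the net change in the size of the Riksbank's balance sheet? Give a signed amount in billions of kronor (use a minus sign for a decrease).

-30 billion

Riksbank balance sheet:
  Assets:      Securities +42B, Loans to banks −72B
  Liabilities: Bank reserves −49B, Currency in circulation +75B, Government deposits −56B
Change in total Riksbank assets = -30 billion.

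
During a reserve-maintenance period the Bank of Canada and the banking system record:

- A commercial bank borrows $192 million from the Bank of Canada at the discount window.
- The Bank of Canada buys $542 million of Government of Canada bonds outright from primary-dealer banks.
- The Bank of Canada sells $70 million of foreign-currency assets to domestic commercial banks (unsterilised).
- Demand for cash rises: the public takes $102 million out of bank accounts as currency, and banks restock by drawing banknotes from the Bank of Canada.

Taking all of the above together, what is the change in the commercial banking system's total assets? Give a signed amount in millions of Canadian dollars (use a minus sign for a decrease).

+$90 million

Bank of Canada balance sheet:
  Assets:      Securities +$542M, Loans to banks +$192M, Foreign assets −$70M
  Liabilities: Bank reserves +$562M, Currency in circulation +$102M
Commercial banking system:
  Assets:      Reserves at CB +$562M, Securities −$542M, Foreign assets +$70M
  Liabilities: Checkable deposits −$102M, Borrowings from CB +$192M
Change in total bank assets = +$90 million.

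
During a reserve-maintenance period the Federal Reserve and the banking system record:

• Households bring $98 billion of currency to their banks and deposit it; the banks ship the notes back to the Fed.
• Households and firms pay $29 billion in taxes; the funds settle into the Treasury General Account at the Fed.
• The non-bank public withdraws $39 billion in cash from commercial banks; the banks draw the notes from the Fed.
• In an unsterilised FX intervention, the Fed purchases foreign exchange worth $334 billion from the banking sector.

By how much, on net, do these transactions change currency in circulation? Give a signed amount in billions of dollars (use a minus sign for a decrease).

Currency deposit $98 billion: notes return to the central bank → −$98B.
Government account inflow $29 billion: no currency enters or leaves circulation → 0.
Currency withdrawal $39 billion: notes leave the central bank → +$39B.
FX purchase $334 billion: no currency enters or leaves circulation → 0.
Net: −98 + 0 + 39 + 0 = -$59 billion.

-$59 billion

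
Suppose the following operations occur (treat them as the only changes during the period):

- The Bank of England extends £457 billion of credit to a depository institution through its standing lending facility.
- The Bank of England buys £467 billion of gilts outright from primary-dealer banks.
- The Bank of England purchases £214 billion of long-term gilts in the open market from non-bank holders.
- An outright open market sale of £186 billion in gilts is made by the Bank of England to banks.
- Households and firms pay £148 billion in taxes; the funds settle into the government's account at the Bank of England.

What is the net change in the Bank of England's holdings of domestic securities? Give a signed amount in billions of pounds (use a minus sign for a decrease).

+£495 billion

Bank of England balance sheet:
  Assets:      Securities +£495B, Loans to banks +£457B
  Liabilities: Bank reserves +£804B, Government deposits +£148B
So the change in the Bank of England's holdings of domestic securities is +£495 billion.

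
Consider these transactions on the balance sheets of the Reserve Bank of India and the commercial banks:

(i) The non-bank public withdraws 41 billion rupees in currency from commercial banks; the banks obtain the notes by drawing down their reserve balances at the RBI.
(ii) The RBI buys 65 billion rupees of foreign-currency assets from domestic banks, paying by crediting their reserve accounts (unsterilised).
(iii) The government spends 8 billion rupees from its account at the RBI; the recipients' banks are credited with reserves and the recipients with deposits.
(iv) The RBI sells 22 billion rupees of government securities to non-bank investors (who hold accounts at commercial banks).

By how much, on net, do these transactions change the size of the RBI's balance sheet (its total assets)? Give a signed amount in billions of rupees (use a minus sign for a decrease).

Currency withdrawal 41 billion rupees: only the composition of liabilities changes → 0.
FX purchase 65 billion rupees: an RBI asset is acquired → +65B.
Government spending 8 billion rupees: only the composition of liabilities changes → 0.
Asset sale (to non-banks) 22 billion rupees: an RBI asset is shed → −22B.
Net: 0 + 65 + 0 − 22 = +43 billion.

+43 billion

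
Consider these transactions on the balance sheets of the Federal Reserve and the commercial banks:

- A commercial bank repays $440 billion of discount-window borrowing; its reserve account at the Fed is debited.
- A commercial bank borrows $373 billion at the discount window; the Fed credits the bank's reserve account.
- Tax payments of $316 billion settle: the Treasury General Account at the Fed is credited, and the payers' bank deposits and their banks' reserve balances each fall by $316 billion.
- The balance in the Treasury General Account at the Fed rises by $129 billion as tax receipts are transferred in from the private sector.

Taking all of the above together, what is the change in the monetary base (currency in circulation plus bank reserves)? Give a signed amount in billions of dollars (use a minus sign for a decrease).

Discount-window repayment $440 billion: Fed balance sheet contracts → −$440B.
Discount-window loan $373 billion: Fed balance sheet expands → +$373B.
Government account inflow $316 billion: reserves shift to a non-base liability → −$316B.
Government account inflow $129 billion: reserves shift to a non-base liability → −$129B.
Net: −440 + 373 − 316 − 129 = -$512 billion.

-$512 billion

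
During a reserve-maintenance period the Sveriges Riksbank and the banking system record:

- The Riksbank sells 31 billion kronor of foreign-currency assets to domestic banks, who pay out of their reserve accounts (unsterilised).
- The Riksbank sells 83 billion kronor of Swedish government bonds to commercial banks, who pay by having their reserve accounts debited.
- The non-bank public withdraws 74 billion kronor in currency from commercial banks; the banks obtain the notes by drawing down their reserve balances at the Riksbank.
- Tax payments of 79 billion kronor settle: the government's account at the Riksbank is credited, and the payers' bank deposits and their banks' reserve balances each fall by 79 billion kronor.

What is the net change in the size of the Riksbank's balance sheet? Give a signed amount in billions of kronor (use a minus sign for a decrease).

-114 billion

FX sale 31 billion kronor: a Riksbank asset is shed → −31B.
OMO sale (to banks) 83 billion kronor: a Riksbank asset is shed → −83B.
Currency withdrawal 74 billion kronor: only the composition of liabilities changes → 0.
Government account inflow 79 billion kronor: only the composition of liabilities changes → 0.
Net: −31 − 83 + 0 + 0 = -114 billion.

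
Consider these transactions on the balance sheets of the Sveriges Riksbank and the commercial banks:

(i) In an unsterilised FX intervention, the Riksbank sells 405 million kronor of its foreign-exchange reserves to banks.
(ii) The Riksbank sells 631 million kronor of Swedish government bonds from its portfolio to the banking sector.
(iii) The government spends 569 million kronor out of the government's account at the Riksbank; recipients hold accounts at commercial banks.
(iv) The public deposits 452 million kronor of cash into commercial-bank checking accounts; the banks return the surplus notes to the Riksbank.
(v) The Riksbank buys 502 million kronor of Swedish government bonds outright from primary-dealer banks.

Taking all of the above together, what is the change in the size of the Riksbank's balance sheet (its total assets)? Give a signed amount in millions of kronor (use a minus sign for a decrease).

-534 million

Riksbank balance sheet:
  Assets:      Securities −129M, Foreign assets −405M
  Liabilities: Bank reserves +487M, Currency in circulation −452M, Government deposits −569M
Change in total Riksbank assets = -534 million.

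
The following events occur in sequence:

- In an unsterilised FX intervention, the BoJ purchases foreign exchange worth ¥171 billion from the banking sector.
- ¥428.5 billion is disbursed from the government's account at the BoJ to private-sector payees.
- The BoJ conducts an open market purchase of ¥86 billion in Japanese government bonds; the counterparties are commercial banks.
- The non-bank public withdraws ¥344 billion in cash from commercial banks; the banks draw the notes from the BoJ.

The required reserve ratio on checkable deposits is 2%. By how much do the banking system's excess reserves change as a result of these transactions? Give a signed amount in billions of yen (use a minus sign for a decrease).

FX purchase ¥171 billion: reserves +¥171B, deposits 0.
Government spending ¥428.5 billion: reserves +¥428.5B, deposits +¥428.5B.
OMO purchase (from banks) ¥86 billion: reserves +¥86B, deposits 0.
Currency withdrawal ¥344 billion: reserves −¥344B, deposits −¥344B.
Totals: Δreserves = +¥341.5B, Δdeposits = +¥84.5B.
Δrequired reserves = 2% × +¥84.5B = +¥1.69B.
Δexcess reserves = Δreserves − Δrequired = +¥341.5B − (+¥1.69B) = +¥339.81 billion.

+¥339.81 billion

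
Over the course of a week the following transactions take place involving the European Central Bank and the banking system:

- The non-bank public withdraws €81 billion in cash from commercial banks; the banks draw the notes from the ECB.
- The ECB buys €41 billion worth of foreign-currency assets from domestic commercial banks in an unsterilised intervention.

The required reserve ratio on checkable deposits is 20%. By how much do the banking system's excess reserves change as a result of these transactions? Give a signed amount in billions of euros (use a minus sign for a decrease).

-€23.8 billion

Currency withdrawal €81 billion: reserves −€81B, deposits −€81B.
FX purchase €41 billion: reserves +€41B, deposits 0.
Totals: Δreserves = −€40B, Δdeposits = −€81B.
Δrequired reserves = 20% × −€81B = −€16.2B.
Δexcess reserves = Δreserves − Δrequired = −€40B − (−€16.2B) = -€23.8 billion.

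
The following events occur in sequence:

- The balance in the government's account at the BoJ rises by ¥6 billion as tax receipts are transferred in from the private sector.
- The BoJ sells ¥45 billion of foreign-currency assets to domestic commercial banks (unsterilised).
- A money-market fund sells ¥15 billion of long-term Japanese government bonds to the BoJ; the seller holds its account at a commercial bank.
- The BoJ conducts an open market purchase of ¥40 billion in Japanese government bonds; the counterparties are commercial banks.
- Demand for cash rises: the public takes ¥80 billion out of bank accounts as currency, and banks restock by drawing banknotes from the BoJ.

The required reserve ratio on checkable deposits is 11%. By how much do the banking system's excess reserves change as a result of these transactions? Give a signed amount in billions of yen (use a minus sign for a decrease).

Government account inflow ¥6 billion: reserves −¥6B, deposits −¥6B.
FX sale ¥45 billion: reserves −¥45B, deposits 0.
Asset purchase (from non-banks) ¥15 billion: reserves +¥15B, deposits +¥15B.
OMO purchase (from banks) ¥40 billion: reserves +¥40B, deposits 0.
Currency withdrawal ¥80 billion: reserves −¥80B, deposits −¥80B.
Totals: Δreserves = −¥76B, Δdeposits = −¥71B.
Δrequired reserves = 11% × −¥71B = −¥7.81B.
Δexcess reserves = Δreserves − Δrequired = −¥76B − (−¥7.81B) = -¥68.19 billion.

-¥68.19 billion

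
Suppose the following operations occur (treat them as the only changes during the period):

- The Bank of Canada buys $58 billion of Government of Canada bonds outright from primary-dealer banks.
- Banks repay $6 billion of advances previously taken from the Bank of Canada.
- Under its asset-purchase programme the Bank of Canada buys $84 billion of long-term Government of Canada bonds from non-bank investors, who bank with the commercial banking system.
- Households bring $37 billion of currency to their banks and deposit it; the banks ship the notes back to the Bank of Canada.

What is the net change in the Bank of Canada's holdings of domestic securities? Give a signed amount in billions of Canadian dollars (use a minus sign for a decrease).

OMO purchase (from banks) $58 billion: securities added to the Bank of Canada's portfolio → +$58B.
Discount-window repayment $6 billion: the Bank of Canada's securities portfolio is untouched → 0.
Asset purchase (from non-banks) $84 billion: securities added to the Bank of Canada's portfolio → +$84B.
Currency deposit $37 billion: the Bank of Canada's securities portfolio is untouched → 0.
Net: 58 + 0 + 84 + 0 = +$142 billion.

+$142 billion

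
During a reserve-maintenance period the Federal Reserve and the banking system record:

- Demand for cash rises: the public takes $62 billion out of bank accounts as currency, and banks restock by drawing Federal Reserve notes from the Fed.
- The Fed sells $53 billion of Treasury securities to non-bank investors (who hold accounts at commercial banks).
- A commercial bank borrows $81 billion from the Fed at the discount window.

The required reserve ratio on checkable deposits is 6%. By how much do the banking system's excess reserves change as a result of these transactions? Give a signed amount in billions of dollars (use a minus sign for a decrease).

-$27.1 billion

Currency withdrawal $62 billion: reserves −$62B, deposits −$62B.
Asset sale (to non-banks) $53 billion: reserves −$53B, deposits −$53B.
Discount-window loan $81 billion: reserves +$81B, deposits 0.
Totals: Δreserves = −$34B, Δdeposits = −$115B.
Δrequired reserves = 6% × −$115B = −$6.9B.
Δexcess reserves = Δreserves − Δrequired = −$34B − (−$6.9B) = -$27.1 billion.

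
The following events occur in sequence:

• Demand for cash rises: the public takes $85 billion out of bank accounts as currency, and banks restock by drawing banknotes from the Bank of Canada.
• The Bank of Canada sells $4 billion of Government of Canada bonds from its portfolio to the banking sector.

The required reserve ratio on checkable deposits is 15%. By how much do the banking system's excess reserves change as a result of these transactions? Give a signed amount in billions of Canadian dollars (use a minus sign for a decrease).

Currency withdrawal $85 billion: reserves −$85B, deposits −$85B.
OMO sale (to banks) $4 billion: reserves −$4B, deposits 0.
Totals: Δreserves = −$89B, Δdeposits = −$85B.
Δrequired reserves = 15% × −$85B = −$12.75B.
Δexcess reserves = Δreserves − Δrequired = −$89B − (−$12.75B) = -$76.25 billion.

-$76.25 billion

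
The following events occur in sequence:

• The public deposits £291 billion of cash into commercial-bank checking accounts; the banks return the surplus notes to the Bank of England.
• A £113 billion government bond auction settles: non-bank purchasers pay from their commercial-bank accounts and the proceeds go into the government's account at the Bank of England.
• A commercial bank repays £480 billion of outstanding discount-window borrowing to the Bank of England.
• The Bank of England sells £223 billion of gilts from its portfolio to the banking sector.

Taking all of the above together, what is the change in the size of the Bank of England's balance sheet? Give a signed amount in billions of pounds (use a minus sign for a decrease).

-£703 billion

Currency deposit £291 billion: only the composition of liabilities changes → 0.
Government account inflow £113 billion: only the composition of liabilities changes → 0.
Discount-window repayment £480 billion: a Bank of England asset is shed → −£480B.
OMO sale (to banks) £223 billion: a Bank of England asset is shed → −£223B.
Net: 0 + 0 − 480 − 223 = -£703 billion.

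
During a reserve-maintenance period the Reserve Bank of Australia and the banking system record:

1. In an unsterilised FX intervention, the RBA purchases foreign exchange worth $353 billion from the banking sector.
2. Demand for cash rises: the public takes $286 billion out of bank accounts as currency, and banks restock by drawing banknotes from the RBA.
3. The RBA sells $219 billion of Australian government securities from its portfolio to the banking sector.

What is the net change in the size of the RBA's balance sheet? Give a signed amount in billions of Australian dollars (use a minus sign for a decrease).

+$134 billion

RBA balance sheet:
  Assets:      Securities −$219B, Foreign assets +$353B
  Liabilities: Bank reserves −$152B, Currency in circulation +$286B
Change in total RBA assets = +$134 billion.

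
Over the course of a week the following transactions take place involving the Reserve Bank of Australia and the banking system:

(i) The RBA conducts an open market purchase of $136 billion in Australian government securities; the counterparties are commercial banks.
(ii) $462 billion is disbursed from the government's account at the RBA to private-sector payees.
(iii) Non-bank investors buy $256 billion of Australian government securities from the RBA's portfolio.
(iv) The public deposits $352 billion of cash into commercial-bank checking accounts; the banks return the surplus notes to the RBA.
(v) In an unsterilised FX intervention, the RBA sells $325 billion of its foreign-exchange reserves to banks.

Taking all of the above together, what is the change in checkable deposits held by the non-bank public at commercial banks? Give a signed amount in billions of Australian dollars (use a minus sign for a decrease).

+$558 billion

RBA balance sheet:
  Assets:      Securities −$120B, Foreign assets −$325B
  Liabilities: Bank reserves +$369B, Currency in circulation −$352B, Government deposits −$462B
Commercial banking system:
  Assets:      Reserves at CB +$369B, Securities −$136B, Foreign assets +$325B
  Liabilities: Checkable deposits +$558B
So the change in checkable deposits held by the non-bank public at commercial banks is +$558 billion.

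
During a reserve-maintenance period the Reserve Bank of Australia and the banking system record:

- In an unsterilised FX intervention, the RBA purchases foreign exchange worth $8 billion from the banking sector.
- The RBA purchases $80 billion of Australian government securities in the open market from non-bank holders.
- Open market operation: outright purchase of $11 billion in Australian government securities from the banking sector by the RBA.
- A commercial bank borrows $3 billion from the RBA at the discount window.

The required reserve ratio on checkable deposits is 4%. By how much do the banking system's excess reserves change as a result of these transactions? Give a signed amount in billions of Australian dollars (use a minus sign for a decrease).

+$98.8 billion

FX purchase $8 billion: reserves +$8B, deposits 0.
Asset purchase (from non-banks) $80 billion: reserves +$80B, deposits +$80B.
OMO purchase (from banks) $11 billion: reserves +$11B, deposits 0.
Discount-window loan $3 billion: reserves +$3B, deposits 0.
Totals: Δreserves = +$102B, Δdeposits = +$80B.
Δrequired reserves = 4% × +$80B = +$3.2B.
Δexcess reserves = Δreserves − Δrequired = +$102B − (+$3.2B) = +$98.8 billion.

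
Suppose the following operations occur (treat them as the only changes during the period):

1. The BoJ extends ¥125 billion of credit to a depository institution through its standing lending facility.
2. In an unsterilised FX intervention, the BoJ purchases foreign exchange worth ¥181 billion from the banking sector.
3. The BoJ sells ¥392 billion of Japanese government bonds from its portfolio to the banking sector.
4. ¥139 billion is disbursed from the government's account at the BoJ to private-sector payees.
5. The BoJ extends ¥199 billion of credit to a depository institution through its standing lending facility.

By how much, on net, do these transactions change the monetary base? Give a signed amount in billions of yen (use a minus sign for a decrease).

Discount-window loan ¥125 billion: BoJ balance sheet expands → +¥125B.
FX purchase ¥181 billion: BoJ balance sheet expands → +¥181B.
OMO sale (to banks) ¥392 billion: BoJ balance sheet contracts → −¥392B.
Government spending ¥139 billion: a non-base liability converts back to reserves → +¥139B.
Discount-window loan ¥199 billion: BoJ balance sheet expands → +¥199B.
Net: 125 + 181 − 392 + 139 + 199 = +¥252 billion.

+¥252 billion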